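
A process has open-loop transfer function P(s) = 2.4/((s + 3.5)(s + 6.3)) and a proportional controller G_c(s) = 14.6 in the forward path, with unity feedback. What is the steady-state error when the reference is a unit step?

The loop is type 0. Static position error constant K_pos = G_c(0)·P(0) = 14.6·0.1088 = 1.589.
Steady-state error to a unit step: e_ss = 1/(1+K_pos) = 1/2.589 = 0.386.

0.386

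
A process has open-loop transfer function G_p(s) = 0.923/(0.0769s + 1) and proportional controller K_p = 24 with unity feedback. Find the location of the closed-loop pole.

s = -301.1

Closed loop: T(s) = K_p·G_p/(1+K_p·G_p) = 22.15/(0.0769s + 1 + 22.15), with pole at s = −(1 + 22.15)/0.0769 = −301.1.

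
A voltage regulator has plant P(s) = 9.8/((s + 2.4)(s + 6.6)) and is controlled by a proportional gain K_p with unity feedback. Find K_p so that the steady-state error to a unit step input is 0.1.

K_p = 14.5

The loop is type 0, so e_ss(step) = 1/(1 + K_pos) with K_pos = K_p·P(0).
P(0) = 0.6187. Require 1/(1 + K_p·0.6187) = 0.1, so 1 + 0.6187·K_p = 10.
K_p = (10 − 1)/0.6187 = 14.5.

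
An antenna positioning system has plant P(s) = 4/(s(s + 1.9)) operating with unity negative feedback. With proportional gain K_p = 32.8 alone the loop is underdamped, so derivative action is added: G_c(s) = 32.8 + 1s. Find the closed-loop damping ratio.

ζ = 0.258

Forward path: (32.8 + 1s)·4/(s(s+1.9)). The closed-loop characteristic equation is s² + (1.9 + 4·1)s + 4·32.8 = 0.
That is s² + 5.9s + 131.2 = 0, so ω_n = 11.45 rad/s and ζ = 5.9/(2·11.45) = 0.2575.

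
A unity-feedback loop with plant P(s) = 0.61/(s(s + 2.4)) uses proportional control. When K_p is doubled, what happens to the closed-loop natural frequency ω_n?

ω_n = √(0.61·K_p), which grows with K_p.

increase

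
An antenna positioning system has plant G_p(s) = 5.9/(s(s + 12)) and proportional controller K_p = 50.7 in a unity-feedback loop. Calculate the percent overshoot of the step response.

31.3%

Closed-loop characteristic equation: s² + 12s + 299.1 = 0, so ω_n = 17.3 rad/s and ζ = 12/(2·17.3) = 0.3469.
%OS = 100·exp(−πζ/√(1−ζ²)) = 100·exp(−π·0.3469/√0.8797) = 31.3%.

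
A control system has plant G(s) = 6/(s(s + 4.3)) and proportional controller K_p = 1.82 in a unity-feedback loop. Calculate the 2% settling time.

T_s ≈ 1.86 s

From 1 + K_pG(s) = 0: s² + 4.3s + 10.92 = 0 ⇒ ω_n = 3.305, ζ = 0.6506.
2% settling time T_s ≈ 4/(ζω_n) = 4/2.15 = 1.86 s.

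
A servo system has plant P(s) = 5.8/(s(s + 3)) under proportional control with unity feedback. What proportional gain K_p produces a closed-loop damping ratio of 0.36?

Closed-loop characteristic equation: s² + 3s + K_p·5.8 = 0.
So ω_n = √(5.8K_p) and 2ζω_n = 3, giving ζ = 3/(2√(5.8K_p)).
Setting ζ = 0.36: √(5.8K_p) = 3/(2·0.36) = 4.167, so K_p = 17.36/5.8 = 2.99.

K_p = 2.99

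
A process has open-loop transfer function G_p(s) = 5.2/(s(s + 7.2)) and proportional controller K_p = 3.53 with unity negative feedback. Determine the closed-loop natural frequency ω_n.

ω_n = 4.28 rad/s

The closed-loop denominator is s(s+7.2) + 3.53·5.2 = s² + 7.2s + 18.36.
Matching s² + 2ζω_n s + ω_n²: ω_n = √18.36 = 4.284 rad/s and 2ζω_n = 7.2, so ζ = 7.2/(2·4.284) = 0.84.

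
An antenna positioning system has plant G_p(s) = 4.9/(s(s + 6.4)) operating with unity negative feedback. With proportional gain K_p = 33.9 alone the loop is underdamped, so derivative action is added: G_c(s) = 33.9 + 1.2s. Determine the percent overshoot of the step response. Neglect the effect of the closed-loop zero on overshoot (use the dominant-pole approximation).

18.2%

Forward path: (33.9 + 1.2s)·4.9/(s(s+6.4)). The closed-loop characteristic equation is s² + (6.4 + 4.9·1.2)s + 4.9·33.9 = 0.
That is s² + 12.28s + 166.1 = 0, so ω_n = 12.89 rad/s and ζ = 12.28/(2·12.89) = 0.4764.
%OS = 100·exp(−πζ/√(1−ζ²)) = 18.2%.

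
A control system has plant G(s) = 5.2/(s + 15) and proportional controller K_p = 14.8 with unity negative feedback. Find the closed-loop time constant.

τ = 0.0109 s

Closed-loop transfer function: T(s) = K_p·G(s)/(1 + K_p·G(s)) = 76.96/(s + 15 + 76.96) = 76.96/(s + 91.96).
Time constant τ = 1/91.96 = 0.0109 s.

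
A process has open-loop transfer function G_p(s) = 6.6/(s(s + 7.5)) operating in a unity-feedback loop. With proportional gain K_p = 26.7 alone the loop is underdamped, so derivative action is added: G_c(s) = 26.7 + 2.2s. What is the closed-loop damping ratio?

ζ = 0.829

Forward path: (26.7 + 2.2s)·6.6/(s(s+7.5)). The closed-loop characteristic equation is s² + (7.5 + 6.6·2.2)s + 6.6·26.7 = 0.
That is s² + 22.02s + 176.2 = 0, so ω_n = 13.27 rad/s and ζ = 22.02/(2·13.27) = 0.8294.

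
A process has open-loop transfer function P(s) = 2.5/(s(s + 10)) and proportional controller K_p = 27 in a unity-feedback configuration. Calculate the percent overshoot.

8.99%

The closed-loop denominator s² + 10s + 67.5 gives ω_n = √67.5 = 8.216 and ζ = 10/(2ω_n) = 0.6086.
%OS = 100·exp(−πζ/√(1−ζ²)) = 100·exp(−π·0.6086/√0.6296) = 8.99%.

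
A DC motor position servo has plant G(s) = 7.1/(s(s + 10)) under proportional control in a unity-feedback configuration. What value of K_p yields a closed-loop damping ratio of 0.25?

K_p = 56.3

Closed-loop characteristic equation: s² + 10s + K_p·7.1 = 0.
So ω_n = √(7.1K_p) and 2ζω_n = 10, giving ζ = 10/(2√(7.1K_p)).
Setting ζ = 0.25: √(7.1K_p) = 10/(2·0.25) = 20, so K_p = 400/7.1 = 56.3.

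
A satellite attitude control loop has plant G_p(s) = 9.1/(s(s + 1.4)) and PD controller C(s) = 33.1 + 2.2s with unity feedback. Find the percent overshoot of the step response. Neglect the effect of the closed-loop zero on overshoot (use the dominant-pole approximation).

Forward path: (33.1 + 2.2s)·9.1/(s(s+1.4)). The closed-loop characteristic equation is s² + (1.4 + 9.1·2.2)s + 9.1·33.1 = 0.
That is s² + 21.42s + 301.2 = 0, so ω_n = 17.36 rad/s and ζ = 21.42/(2·17.36) = 0.6171.
%OS = 100·exp(−πζ/√(1−ζ²)) = 8.51%.

8.51%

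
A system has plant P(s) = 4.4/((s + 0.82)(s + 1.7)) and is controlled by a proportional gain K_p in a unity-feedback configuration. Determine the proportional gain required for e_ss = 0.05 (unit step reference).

K_p = 6.02

The loop is type 0, so e_ss(step) = 1/(1 + K_pos) with K_pos = K_p·P(0).
P(0) = 3.156. Require 1/(1 + K_p·3.156) = 0.05, so 1 + 3.156·K_p = 20.
K_p = (20 − 1)/3.156 = 6.02.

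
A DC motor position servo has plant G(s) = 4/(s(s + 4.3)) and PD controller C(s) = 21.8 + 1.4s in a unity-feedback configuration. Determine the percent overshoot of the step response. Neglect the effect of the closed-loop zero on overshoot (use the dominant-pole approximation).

Forward path: (21.8 + 1.4s)·4/(s(s+4.3)). The closed-loop characteristic equation is s² + (4.3 + 4·1.4)s + 4·21.8 = 0.
That is s² + 9.9s + 87.2 = 0, so ω_n = 9.338 rad/s and ζ = 9.9/(2·9.338) = 0.5301.
%OS = 100·exp(−πζ/√(1−ζ²)) = 14%.

14%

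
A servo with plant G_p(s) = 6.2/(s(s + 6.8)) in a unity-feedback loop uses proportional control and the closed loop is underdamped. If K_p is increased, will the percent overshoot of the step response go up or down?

increase

Characteristic equation s² + 6.8s + K_p·6.2 = 0: raising K_p raises ω_n while 2ζω_n = 6.8 is fixed, so ζ falls and overshoot grows.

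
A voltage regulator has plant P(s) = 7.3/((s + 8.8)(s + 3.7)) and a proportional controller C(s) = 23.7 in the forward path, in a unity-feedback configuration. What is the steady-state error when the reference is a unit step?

0.158

The loop is type 0. Static position error constant K_pos = C(0)·P(0) = 23.7·0.2242 = 5.314.
Steady-state error to a unit step: e_ss = 1/(1+K_pos) = 1/6.314 = 0.158.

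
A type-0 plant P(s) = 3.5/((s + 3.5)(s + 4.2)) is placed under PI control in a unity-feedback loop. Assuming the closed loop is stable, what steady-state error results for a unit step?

0

The PI controller's integrator makes the forward path type 1, so e_ss to a step is zero.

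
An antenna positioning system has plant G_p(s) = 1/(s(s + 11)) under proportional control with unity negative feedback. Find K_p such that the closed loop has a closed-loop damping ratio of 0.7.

K_p = 61.7

Closed-loop characteristic equation: s² + 11s + K_p·1 = 0.
So ω_n = √(1K_p) and 2ζω_n = 11, giving ζ = 11/(2√(1K_p)).
Setting ζ = 0.7: √(1K_p) = 11/(2·0.7) = 7.857, so K_p = 61.73/1 = 61.7.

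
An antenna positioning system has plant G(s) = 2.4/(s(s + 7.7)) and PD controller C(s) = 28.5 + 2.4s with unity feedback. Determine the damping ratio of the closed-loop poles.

ζ = 0.814

Forward path: (28.5 + 2.4s)·2.4/(s(s+7.7)). The closed-loop characteristic equation is s² + (7.7 + 2.4·2.4)s + 2.4·28.5 = 0.
That is s² + 13.46s + 68.4 = 0, so ω_n = 8.27 rad/s and ζ = 13.46/(2·8.27) = 0.8137.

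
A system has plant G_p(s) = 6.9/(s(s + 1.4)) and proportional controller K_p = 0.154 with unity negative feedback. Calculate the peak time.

T_p = 4.15 s

From 1 + K_pG_p(s) = 0: s² + 1.4s + 1.063 = 0 ⇒ ω_n = 1.031, ζ = 0.6791.
Damped frequency ω_d = ω_n√(1−ζ²) = 0.7567 rad/s, so peak time T_p = π/ω_d = 4.15 s.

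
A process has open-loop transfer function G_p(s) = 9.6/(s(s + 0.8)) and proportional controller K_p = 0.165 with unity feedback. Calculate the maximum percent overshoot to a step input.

34.9%

From 1 + K_pG_p(s) = 0: s² + 0.8s + 1.584 = 0 ⇒ ω_n = 1.259, ζ = 0.3178.
%OS = 100·exp(−πζ/√(1−ζ²)) = 100·exp(−π·0.3178/√0.899) = 34.9%.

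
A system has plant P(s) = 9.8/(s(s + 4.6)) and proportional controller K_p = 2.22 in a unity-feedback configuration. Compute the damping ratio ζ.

1 + K_p·P(s) = 0 gives s² + 4.6s + 21.76 = 0.
Matching s² + 2ζω_n s + ω_n²: ω_n = √21.76 = 4.664 rad/s and 2ζω_n = 4.6, so ζ = 4.6/(2·4.664) = 0.493.

ζ = 0.493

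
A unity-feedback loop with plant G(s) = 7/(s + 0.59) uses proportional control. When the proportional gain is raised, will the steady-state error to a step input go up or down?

decrease

e_ss = 1/(1 + K_p·G(0)); a larger K_p raises the denominator, so e_ss decreases.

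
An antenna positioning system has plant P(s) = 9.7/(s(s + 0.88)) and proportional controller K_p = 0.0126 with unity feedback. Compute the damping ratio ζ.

ζ = 1.26

1 + K_p·P(s) = 0 gives s² + 0.88s + 0.1222 = 0.
Matching s² + 2ζω_n s + ω_n²: ω_n = √0.1222 = 0.3496 rad/s and 2ζω_n = 0.88, so ζ = 0.88/(2·0.3496) = 1.26.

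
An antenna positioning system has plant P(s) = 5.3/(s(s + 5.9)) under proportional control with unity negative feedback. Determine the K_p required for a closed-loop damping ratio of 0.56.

K_p = 5.24

Closed-loop characteristic equation: s² + 5.9s + K_p·5.3 = 0.
So ω_n = √(5.3K_p) and 2ζω_n = 5.9, giving ζ = 5.9/(2√(5.3K_p)).
Setting ζ = 0.56: √(5.3K_p) = 5.9/(2·0.56) = 5.268, so K_p = 27.75/5.3 = 5.24.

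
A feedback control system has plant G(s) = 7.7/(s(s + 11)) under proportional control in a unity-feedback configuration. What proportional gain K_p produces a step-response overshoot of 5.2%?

K_p = 8.36

From %OS = 100·exp(−πζ/√(1−ζ²)) = 5.2%, ζ = −ln(0.052)/√(π²+ln²(0.052)) = 0.6853.
Characteristic equation s² + 11s + 7.7K_p = 0 gives ζ = 11/(2√(7.7K_p)).
Setting ζ = 0.6853: √(7.7K_p) = 11/(2·0.6853) = 8.025, so K_p = 64.41/7.7 = 8.36.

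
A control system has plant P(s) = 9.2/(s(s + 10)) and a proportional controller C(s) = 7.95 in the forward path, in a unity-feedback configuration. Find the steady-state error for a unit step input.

The open loop C(s)P(s) has a pole at the origin (type 1), so the static position error constant is infinite and e_ss = 1/(1+∞) = 0.

0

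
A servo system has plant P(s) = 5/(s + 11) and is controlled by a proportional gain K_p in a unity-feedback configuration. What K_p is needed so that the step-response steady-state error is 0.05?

The loop is type 0, so e_ss(step) = 1/(1 + K_pos) with K_pos = K_p·P(0).
P(0) = 0.4545. Require 1/(1 + K_p·0.4545) = 0.05, so 1 + 0.4545·K_p = 20.
K_p = (20 − 1)/0.4545 = 41.8.

K_p = 41.8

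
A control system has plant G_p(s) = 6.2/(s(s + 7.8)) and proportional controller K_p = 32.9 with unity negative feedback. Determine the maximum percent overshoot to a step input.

41%

From 1 + K_pG_p(s) = 0: s² + 7.8s + 204 = 0 ⇒ ω_n = 14.28, ζ = 0.2731.
%OS = 100·exp(−πζ/√(1−ζ²)) = 100·exp(−π·0.2731/√0.9254) = 41%.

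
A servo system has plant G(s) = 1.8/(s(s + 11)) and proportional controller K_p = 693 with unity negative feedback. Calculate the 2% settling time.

T_s ≈ 0.727 s

The closed-loop denominator s² + 11s + 1247 gives ω_n = √1247 = 35.32 and ζ = 11/(2ω_n) = 0.1557.
2% settling time T_s ≈ 4/(ζω_n) = 4/5.5 = 0.727 s.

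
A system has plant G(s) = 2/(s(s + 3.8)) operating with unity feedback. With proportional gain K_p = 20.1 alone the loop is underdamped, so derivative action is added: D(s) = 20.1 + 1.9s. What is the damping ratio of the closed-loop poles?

ζ = 0.599

Forward path: (20.1 + 1.9s)·2/(s(s+3.8)). The closed-loop characteristic equation is s² + (3.8 + 2·1.9)s + 2·20.1 = 0.
That is s² + 7.6s + 40.2 = 0, so ω_n = 6.34 rad/s and ζ = 7.6/(2·6.34) = 0.5993.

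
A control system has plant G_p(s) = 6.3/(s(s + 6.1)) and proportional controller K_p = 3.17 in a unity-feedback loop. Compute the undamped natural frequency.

1 + K_p·G_p(s) = 0 gives s² + 6.1s + 19.97 = 0.
So ω_n² = 19.97 ⇒ ω_n = 4.469 rad/s, and ζ = 6.1/(2ω_n) = 0.682.

ω_n = 4.47 rad/s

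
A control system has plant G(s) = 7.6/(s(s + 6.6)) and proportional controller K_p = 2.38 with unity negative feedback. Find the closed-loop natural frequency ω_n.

ω_n = 4.25 rad/s

1 + K_p·G(s) = 0 gives s² + 6.6s + 18.09 = 0.
Matching s² + 2ζω_n s + ω_n²: ω_n = √18.09 = 4.253 rad/s and 2ζω_n = 6.6, so ζ = 6.6/(2·4.253) = 0.776.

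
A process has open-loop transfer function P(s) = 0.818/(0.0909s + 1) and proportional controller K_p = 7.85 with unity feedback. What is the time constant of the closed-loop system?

τ = 0.0122 s

Closed loop: T(s) = K_p·P/(1+K_p·P) = 6.421/(0.0909s + 1 + 6.421), with pole at s = −(1 + 6.421)/0.0909 = −81.64.
Closed-loop time constant τ = 1/81.64 = 0.0122 s.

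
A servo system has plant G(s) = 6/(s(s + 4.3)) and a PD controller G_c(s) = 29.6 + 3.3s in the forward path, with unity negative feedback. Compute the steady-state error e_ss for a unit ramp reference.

The loop has one pole at the origin (type 1). Velocity error constant K_v = lim_{s→0} s·G_c(s)G(s) = 29.6·6/4.3 = 41.3.
Steady-state error to a unit ramp: e_ss = 1/K_v = 0.0242.

0.0242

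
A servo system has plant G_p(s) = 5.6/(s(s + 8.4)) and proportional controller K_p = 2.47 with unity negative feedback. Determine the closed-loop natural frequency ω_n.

ω_n = 3.72 rad/s

1 + K_p·G_p(s) = 0 gives s² + 8.4s + 13.83 = 0.
Matching s² + 2ζω_n s + ω_n²: ω_n = √13.83 = 3.719 rad/s and 2ζω_n = 8.4, so ζ = 8.4/(2·3.719) = 1.13.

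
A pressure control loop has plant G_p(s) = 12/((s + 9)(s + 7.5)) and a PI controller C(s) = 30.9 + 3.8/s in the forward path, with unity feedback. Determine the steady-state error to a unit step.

The open loop C(s)G_p(s) has a pole at the origin (type 1), so the static position error constant is infinite and e_ss = 1/(1+∞) = 0.

0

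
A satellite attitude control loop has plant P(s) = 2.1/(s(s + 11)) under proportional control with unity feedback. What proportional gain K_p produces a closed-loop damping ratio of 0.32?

K_p = 141

Closed-loop characteristic equation: s² + 11s + K_p·2.1 = 0.
So ω_n = √(2.1K_p) and 2ζω_n = 11, giving ζ = 11/(2√(2.1K_p)).
Setting ζ = 0.32: √(2.1K_p) = 11/(2·0.32) = 17.19, so K_p = 295.4/2.1 = 141.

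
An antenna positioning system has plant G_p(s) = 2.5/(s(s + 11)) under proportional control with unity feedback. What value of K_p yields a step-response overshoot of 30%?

K_p = 94.5

From %OS = 100·exp(−πζ/√(1−ζ²)) = 30%, ζ = −ln(0.3)/√(π²+ln²(0.3)) = 0.3579.
Characteristic equation s² + 11s + 2.5K_p = 0 gives ζ = 11/(2√(2.5K_p)).
Setting ζ = 0.3579: √(2.5K_p) = 11/(2·0.3579) = 15.37, so K_p = 236.2/2.5 = 94.5.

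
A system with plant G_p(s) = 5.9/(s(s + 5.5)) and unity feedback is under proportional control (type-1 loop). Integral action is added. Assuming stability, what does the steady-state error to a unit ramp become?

0

The integrator raises the loop to type 2, so K_v → ∞ and e_ss to a ramp is zero.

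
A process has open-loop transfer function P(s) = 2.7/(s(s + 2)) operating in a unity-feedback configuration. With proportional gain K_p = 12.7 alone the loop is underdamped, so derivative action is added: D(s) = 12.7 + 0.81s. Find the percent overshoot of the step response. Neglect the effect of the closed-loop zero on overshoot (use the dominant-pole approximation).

30%

Forward path: (12.7 + 0.81s)·2.7/(s(s+2)). The closed-loop characteristic equation is s² + (2 + 2.7·0.81)s + 2.7·12.7 = 0.
That is s² + 4.187s + 34.29 = 0, so ω_n = 5.856 rad/s and ζ = 4.187/(2·5.856) = 0.3575.
%OS = 100·exp(−πζ/√(1−ζ²)) = 30%.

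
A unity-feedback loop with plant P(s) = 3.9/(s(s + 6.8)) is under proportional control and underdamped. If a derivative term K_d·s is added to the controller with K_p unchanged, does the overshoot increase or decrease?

decrease

The derivative term adds K·K_d to the s-coefficient of the characteristic equation, raising 2ζω_n while ω_n is unchanged; ζ increases, so overshoot decreases.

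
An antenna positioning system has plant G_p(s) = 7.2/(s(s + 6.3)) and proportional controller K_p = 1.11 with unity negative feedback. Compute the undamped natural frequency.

The closed-loop denominator is s(s+6.3) + 1.11·7.2 = s² + 6.3s + 7.992.
So ω_n² = 7.992 ⇒ ω_n = 2.827 rad/s, and ζ = 6.3/(2ω_n) = 1.11.

ω_n = 2.83 rad/s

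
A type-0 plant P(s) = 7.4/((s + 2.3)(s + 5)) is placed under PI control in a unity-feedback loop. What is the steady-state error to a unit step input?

0

The PI controller's integrator makes the forward path type 1, so e_ss to a step is zero.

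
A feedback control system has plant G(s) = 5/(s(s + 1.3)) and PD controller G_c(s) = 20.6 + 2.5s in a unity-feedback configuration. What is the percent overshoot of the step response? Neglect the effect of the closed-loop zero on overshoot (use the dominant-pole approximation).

Forward path: (20.6 + 2.5s)·5/(s(s+1.3)). The closed-loop characteristic equation is s² + (1.3 + 5·2.5)s + 5·20.6 = 0.
That is s² + 13.8s + 103 = 0, so ω_n = 10.15 rad/s and ζ = 13.8/(2·10.15) = 0.6799.
%OS = 100·exp(−πζ/√(1−ζ²)) = 5.43%.

5.43%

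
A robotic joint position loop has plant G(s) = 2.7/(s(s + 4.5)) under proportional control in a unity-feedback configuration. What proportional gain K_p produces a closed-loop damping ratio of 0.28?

K_p = 23.9

Closed-loop characteristic equation: s² + 4.5s + K_p·2.7 = 0.
So ω_n = √(2.7K_p) and 2ζω_n = 4.5, giving ζ = 4.5/(2√(2.7K_p)).
Setting ζ = 0.28: √(2.7K_p) = 4.5/(2·0.28) = 8.036, so K_p = 64.57/2.7 = 23.9.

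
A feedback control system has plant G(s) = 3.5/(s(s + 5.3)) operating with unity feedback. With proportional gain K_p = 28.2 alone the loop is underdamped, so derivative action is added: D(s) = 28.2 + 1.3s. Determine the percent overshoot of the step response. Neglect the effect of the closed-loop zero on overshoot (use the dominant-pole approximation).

16.6%

Forward path: (28.2 + 1.3s)·3.5/(s(s+5.3)). The closed-loop characteristic equation is s² + (5.3 + 3.5·1.3)s + 3.5·28.2 = 0.
That is s² + 9.85s + 98.7 = 0, so ω_n = 9.935 rad/s and ζ = 9.85/(2·9.935) = 0.4957.
%OS = 100·exp(−πζ/√(1−ζ²)) = 16.6%.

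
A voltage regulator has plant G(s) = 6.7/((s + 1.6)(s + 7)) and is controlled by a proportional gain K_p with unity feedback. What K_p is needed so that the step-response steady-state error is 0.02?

The loop is type 0, so e_ss(step) = 1/(1 + K_pos) with K_pos = K_p·G(0).
G(0) = 0.5982. Require 1/(1 + K_p·0.5982) = 0.02, so 1 + 0.5982·K_p = 50.
K_p = (50 − 1)/0.5982 = 81.9.

K_p = 81.9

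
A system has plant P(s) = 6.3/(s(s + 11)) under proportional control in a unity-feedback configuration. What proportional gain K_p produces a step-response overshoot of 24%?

From %OS = 100·exp(−πζ/√(1−ζ²)) = 24%, ζ = −ln(0.24)/√(π²+ln²(0.24)) = 0.4136.
Characteristic equation s² + 11s + 6.3K_p = 0 gives ζ = 11/(2√(6.3K_p)).
Setting ζ = 0.4136: √(6.3K_p) = 11/(2·0.4136) = 13.3, so K_p = 176.8/6.3 = 28.1.

K_p = 28.1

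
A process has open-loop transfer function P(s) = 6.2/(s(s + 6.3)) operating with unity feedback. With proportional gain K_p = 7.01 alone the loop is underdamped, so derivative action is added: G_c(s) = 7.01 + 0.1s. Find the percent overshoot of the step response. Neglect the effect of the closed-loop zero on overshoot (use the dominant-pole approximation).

14.4%

Forward path: (7.01 + 0.1s)·6.2/(s(s+6.3)). The closed-loop characteristic equation is s² + (6.3 + 6.2·0.1)s + 6.2·7.01 = 0.
That is s² + 6.92s + 43.46 = 0, so ω_n = 6.593 rad/s and ζ = 6.92/(2·6.593) = 0.5248.
%OS = 100·exp(−πζ/√(1−ζ²)) = 14.4%.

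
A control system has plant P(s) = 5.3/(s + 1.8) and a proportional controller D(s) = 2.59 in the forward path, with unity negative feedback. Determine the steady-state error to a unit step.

The loop is type 0. Static position error constant K_pos = D(0)·P(0) = 2.59·2.944 = 7.626.
Steady-state error to a unit step: e_ss = 1/(1+K_pos) = 1/8.626 = 0.116.

0.116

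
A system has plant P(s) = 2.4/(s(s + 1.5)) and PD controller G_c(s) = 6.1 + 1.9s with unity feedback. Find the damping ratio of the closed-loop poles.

Forward path: (6.1 + 1.9s)·2.4/(s(s+1.5)). The closed-loop characteristic equation is s² + (1.5 + 2.4·1.9)s + 2.4·6.1 = 0.
That is s² + 6.06s + 14.64 = 0, so ω_n = 3.826 rad/s and ζ = 6.06/(2·3.826) = 0.7919.

ζ = 0.792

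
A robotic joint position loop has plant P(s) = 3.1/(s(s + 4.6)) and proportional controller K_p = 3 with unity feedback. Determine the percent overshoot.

From 1 + K_pP(s) = 0: s² + 4.6s + 9.3 = 0 ⇒ ω_n = 3.05, ζ = 0.7542.
%OS = 100·exp(−πζ/√(1−ζ²)) = 100·exp(−π·0.7542/√0.4312) = 2.71%.

2.71%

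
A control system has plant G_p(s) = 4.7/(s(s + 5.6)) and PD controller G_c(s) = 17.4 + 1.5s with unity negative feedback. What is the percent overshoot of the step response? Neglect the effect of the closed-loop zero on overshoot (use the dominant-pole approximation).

4.62%

Forward path: (17.4 + 1.5s)·4.7/(s(s+5.6)). The closed-loop characteristic equation is s² + (5.6 + 4.7·1.5)s + 4.7·17.4 = 0.
That is s² + 12.65s + 81.78 = 0, so ω_n = 9.043 rad/s and ζ = 12.65/(2·9.043) = 0.6994.
%OS = 100·exp(−πζ/√(1−ζ²)) = 4.62%.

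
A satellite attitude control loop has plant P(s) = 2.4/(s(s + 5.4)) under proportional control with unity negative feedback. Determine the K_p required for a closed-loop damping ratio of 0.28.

K_p = 38.7

Closed-loop characteristic equation: s² + 5.4s + K_p·2.4 = 0.
So ω_n = √(2.4K_p) and 2ζω_n = 5.4, giving ζ = 5.4/(2√(2.4K_p)).
Setting ζ = 0.28: √(2.4K_p) = 5.4/(2·0.28) = 9.643, so K_p = 92.98/2.4 = 38.7.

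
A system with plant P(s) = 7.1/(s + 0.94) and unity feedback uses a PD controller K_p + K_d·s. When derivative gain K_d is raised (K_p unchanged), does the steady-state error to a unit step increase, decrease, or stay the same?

K_d affects only the transient (the s-coefficient); the DC loop gain, and hence e_ss, depends only on K_p.

unchanged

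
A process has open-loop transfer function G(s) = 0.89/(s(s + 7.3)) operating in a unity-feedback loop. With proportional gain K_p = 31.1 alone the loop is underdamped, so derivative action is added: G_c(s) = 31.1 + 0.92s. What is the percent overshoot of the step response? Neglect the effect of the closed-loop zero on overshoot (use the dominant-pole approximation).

2.21%

Forward path: (31.1 + 0.92s)·0.89/(s(s+7.3)). The closed-loop characteristic equation is s² + (7.3 + 0.89·0.92)s + 0.89·31.1 = 0.
That is s² + 8.119s + 27.68 = 0, so ω_n = 5.261 rad/s and ζ = 8.119/(2·5.261) = 0.7716.
%OS = 100·exp(−πζ/√(1−ζ²)) = 2.21%.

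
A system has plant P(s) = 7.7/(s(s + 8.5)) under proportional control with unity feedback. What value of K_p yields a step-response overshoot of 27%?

K_p = 15.9

From %OS = 100·exp(−πζ/√(1−ζ²)) = 27%, ζ = −ln(0.27)/√(π²+ln²(0.27)) = 0.3847.
Characteristic equation s² + 8.5s + 7.7K_p = 0 gives ζ = 8.5/(2√(7.7K_p)).
Setting ζ = 0.3847: √(7.7K_p) = 8.5/(2·0.3847) = 11.05, so K_p = 122/7.7 = 15.9.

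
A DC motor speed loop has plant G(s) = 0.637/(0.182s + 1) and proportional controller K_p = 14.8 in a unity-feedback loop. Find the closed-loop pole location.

s = -57.29

Closed loop: T(s) = K_p·G/(1+K_p·G) = 9.428/(0.182s + 1 + 9.428), with pole at s = −(1 + 9.428)/0.182 = −57.29.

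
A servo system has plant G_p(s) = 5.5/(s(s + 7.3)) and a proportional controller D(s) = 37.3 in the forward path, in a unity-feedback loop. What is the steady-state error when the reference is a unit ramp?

The loop has one pole at the origin (type 1). Velocity error constant K_v = lim_{s→0} s·D(s)G_p(s) = 37.3·5.5/7.3 = 28.1.
Steady-state error to a unit ramp: e_ss = 1/K_v = 0.0356.

0.0356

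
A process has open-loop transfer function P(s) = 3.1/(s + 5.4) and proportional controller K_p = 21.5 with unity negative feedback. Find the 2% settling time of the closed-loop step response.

T_s ≈ 0.0555 s

Closed-loop transfer function: T(s) = K_p·P(s)/(1 + K_p·P(s)) = 66.65/(s + 5.4 + 66.65) = 66.65/(s + 72.05).
Time constant τ = 1/72.05 = 0.01388 s, so the 2% settling time is about 4τ = 0.0555 s.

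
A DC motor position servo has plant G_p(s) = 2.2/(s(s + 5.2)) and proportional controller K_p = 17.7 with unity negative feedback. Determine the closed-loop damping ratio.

ζ = 0.417

1 + K_p·G_p(s) = 0 gives s² + 5.2s + 38.94 = 0.
So ω_n² = 38.94 ⇒ ω_n = 6.24 rad/s, and ζ = 5.2/(2ω_n) = 0.417.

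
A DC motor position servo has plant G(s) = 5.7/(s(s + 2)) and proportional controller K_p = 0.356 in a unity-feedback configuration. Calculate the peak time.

Closed-loop characteristic equation: s² + 2s + 2.029 = 0, so ω_n = 1.424 rad/s and ζ = 2/(2·1.424) = 0.702.
Damped frequency ω_d = ω_n√(1−ζ²) = 1.014 rad/s, so peak time T_p = π/ω_d = 3.1 s.

T_p = 3.1 s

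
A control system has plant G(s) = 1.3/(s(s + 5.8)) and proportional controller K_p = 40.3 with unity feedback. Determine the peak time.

T_p = 0.474 s

From 1 + K_pG(s) = 0: s² + 5.8s + 52.39 = 0 ⇒ ω_n = 7.238, ζ = 0.4007.
Damped frequency ω_d = ω_n√(1−ζ²) = 6.632 rad/s, so peak time T_p = π/ω_d = 0.474 s.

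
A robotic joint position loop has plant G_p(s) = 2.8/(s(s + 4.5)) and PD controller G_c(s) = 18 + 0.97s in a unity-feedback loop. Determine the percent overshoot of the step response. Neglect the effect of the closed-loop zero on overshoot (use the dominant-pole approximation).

15.7%

Forward path: (18 + 0.97s)·2.8/(s(s+4.5)). The closed-loop characteristic equation is s² + (4.5 + 2.8·0.97)s + 2.8·18 = 0.
That is s² + 7.216s + 50.4 = 0, so ω_n = 7.099 rad/s and ζ = 7.216/(2·7.099) = 0.5082.
%OS = 100·exp(−πζ/√(1−ζ²)) = 15.7%.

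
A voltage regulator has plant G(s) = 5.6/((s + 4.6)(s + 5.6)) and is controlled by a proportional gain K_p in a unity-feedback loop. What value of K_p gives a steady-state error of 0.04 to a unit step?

Steady-state error for a unit step on this type-0 loop is 1/(1 + K_p·G(0)).
G(0) = 0.2174. Require 1/(1 + K_p·0.2174) = 0.04, so 1 + 0.2174·K_p = 25.
K_p = (25 − 1)/0.2174 = 110.

K_p = 110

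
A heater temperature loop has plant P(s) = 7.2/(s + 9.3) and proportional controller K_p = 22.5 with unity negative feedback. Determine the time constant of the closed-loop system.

τ = 0.00584 s

Closed-loop transfer function: T(s) = K_p·P(s)/(1 + K_p·P(s)) = 162/(s + 9.3 + 162) = 162/(s + 171.3).
Time constant τ = 1/171.3 = 0.00584 s.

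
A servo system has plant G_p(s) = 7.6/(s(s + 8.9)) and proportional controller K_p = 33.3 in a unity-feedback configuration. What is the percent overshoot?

Closed-loop characteristic equation: s² + 8.9s + 253.1 = 0, so ω_n = 15.91 rad/s and ζ = 8.9/(2·15.91) = 0.2797.
%OS = 100·exp(−πζ/√(1−ζ²)) = 100·exp(−π·0.2797/√0.9218) = 40%.

40%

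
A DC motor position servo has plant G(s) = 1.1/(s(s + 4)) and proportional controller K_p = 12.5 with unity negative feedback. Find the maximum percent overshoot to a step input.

The closed-loop denominator s² + 4s + 13.75 gives ω_n = √13.75 = 3.708 and ζ = 4/(2ω_n) = 0.5394.
%OS = 100·exp(−πζ/√(1−ζ²)) = 100·exp(−π·0.5394/√0.7091) = 13.4%.

13.4%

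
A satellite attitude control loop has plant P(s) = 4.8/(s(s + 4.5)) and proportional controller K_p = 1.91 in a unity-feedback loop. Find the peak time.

T_p = 1.55 s

From 1 + K_pP(s) = 0: s² + 4.5s + 9.168 = 0 ⇒ ω_n = 3.028, ζ = 0.7431.
Damped frequency ω_d = ω_n√(1−ζ²) = 2.026 rad/s, so peak time T_p = π/ω_d = 1.55 s.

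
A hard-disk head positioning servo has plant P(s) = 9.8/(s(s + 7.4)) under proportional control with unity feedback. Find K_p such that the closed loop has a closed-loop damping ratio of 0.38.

Closed-loop characteristic equation: s² + 7.4s + K_p·9.8 = 0.
So ω_n = √(9.8K_p) and 2ζω_n = 7.4, giving ζ = 7.4/(2√(9.8K_p)).
Setting ζ = 0.38: √(9.8K_p) = 7.4/(2·0.38) = 9.737, so K_p = 94.81/9.8 = 9.67.

K_p = 9.67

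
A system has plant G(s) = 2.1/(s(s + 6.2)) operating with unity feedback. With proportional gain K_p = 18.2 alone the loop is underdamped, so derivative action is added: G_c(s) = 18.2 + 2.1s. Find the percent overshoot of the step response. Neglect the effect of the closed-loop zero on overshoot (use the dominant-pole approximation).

Forward path: (18.2 + 2.1s)·2.1/(s(s+6.2)). The closed-loop characteristic equation is s² + (6.2 + 2.1·2.1)s + 2.1·18.2 = 0.
That is s² + 10.61s + 38.22 = 0, so ω_n = 6.182 rad/s and ζ = 10.61/(2·6.182) = 0.8581.
%OS = 100·exp(−πζ/√(1−ζ²)) = 0.525%.

0.525%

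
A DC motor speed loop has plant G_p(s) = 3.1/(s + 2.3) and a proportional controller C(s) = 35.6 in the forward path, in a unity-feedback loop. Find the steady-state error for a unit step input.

0.0204

The loop is type 0. Static position error constant K_pos = C(0)·G_p(0) = 35.6·1.348 = 47.98.
Steady-state error to a unit step: e_ss = 1/(1+K_pos) = 1/48.98 = 0.0204.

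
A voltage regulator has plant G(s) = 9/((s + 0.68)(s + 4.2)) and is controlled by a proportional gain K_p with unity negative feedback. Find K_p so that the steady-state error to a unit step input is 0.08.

Steady-state error for a unit step on this type-0 loop is 1/(1 + K_p·G(0)).
G(0) = 3.151. Require 1/(1 + K_p·3.151) = 0.08, so 1 + 3.151·K_p = 12.5.
K_p = (12.5 − 1)/3.151 = 3.65.

K_p = 3.65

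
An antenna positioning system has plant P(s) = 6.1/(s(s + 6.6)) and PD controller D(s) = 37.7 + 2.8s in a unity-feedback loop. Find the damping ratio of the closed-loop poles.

ζ = 0.781

Forward path: (37.7 + 2.8s)·6.1/(s(s+6.6)). The closed-loop characteristic equation is s² + (6.6 + 6.1·2.8)s + 6.1·37.7 = 0.
That is s² + 23.68s + 230 = 0, so ω_n = 15.16 rad/s and ζ = 23.68/(2·15.16) = 0.7808.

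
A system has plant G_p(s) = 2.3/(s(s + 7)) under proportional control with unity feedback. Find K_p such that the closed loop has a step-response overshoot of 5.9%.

K_p = 11.9

From %OS = 100·exp(−πζ/√(1−ζ²)) = 5.9%, ζ = −ln(0.059)/√(π²+ln²(0.059)) = 0.6693.
Characteristic equation s² + 7s + 2.3K_p = 0 gives ζ = 7/(2√(2.3K_p)).
Setting ζ = 0.6693: √(2.3K_p) = 7/(2·0.6693) = 5.229, so K_p = 27.34/2.3 = 11.9.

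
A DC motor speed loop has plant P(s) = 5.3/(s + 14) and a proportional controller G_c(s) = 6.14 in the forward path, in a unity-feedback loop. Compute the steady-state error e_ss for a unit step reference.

The loop is type 0. Static position error constant K_pos = G_c(0)·P(0) = 6.14·0.3786 = 2.324.
Steady-state error to a unit step: e_ss = 1/(1+K_pos) = 1/3.324 = 0.301.

0.301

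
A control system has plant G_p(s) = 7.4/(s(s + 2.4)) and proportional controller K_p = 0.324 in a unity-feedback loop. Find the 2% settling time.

The closed-loop denominator s² + 2.4s + 2.398 gives ω_n = √2.398 = 1.548 and ζ = 2.4/(2ω_n) = 0.775.
2% settling time T_s ≈ 4/(ζω_n) = 4/1.2 = 3.33 s.

T_s ≈ 3.33 s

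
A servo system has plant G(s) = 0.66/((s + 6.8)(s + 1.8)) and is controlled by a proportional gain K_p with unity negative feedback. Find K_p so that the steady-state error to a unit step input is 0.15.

For a type-0 loop with proportional control, e_ss = 1/(1 + K_p·G(0)).
G(0) = 0.05392. Require 1/(1 + K_p·0.05392) = 0.15, so 1 + 0.05392·K_p = 6.667.
K_p = (6.667 − 1)/0.05392 = 105.

K_p = 105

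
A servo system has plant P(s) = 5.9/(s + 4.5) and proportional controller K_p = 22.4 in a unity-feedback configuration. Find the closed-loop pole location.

s = -136.7

Closed-loop transfer function: T(s) = K_p·P(s)/(1 + K_p·P(s)) = 132.2/(s + 4.5 + 132.2) = 132.2/(s + 136.7).
The closed-loop pole is at s = −136.7.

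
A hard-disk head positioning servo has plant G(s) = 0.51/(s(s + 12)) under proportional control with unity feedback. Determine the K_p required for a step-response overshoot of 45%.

From %OS = 100·exp(−πζ/√(1−ζ²)) = 45%, ζ = −ln(0.45)/√(π²+ln²(0.45)) = 0.2463.
Characteristic equation s² + 12s + 0.51K_p = 0 gives ζ = 12/(2√(0.51K_p)).
Setting ζ = 0.2463: √(0.51K_p) = 12/(2·0.2463) = 24.36, so K_p = 593.2/0.51 = 1160.

K_p = 1160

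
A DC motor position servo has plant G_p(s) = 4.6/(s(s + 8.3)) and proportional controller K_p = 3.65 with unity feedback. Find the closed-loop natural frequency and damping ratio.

1 + K_p·G_p(s) = 0 gives s² + 8.3s + 16.79 = 0.
So ω_n² = 16.79 ⇒ ω_n = 4.098 rad/s, and ζ = 8.3/(2ω_n) = 1.01.

ω_n = 4.1 rad/s, ζ = 1.01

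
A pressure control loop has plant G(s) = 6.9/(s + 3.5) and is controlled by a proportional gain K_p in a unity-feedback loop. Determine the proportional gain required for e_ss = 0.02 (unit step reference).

For a type-0 loop with proportional control, e_ss = 1/(1 + K_p·G(0)).
G(0) = 1.971. Require 1/(1 + K_p·1.971) = 0.02, so 1 + 1.971·K_p = 50.
K_p = (50 − 1)/1.971 = 24.9.

K_p = 24.9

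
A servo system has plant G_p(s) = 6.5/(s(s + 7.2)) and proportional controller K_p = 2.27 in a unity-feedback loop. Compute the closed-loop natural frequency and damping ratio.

With unity feedback the closed-loop characteristic equation is s² + 7.2s + 2.27·6.5 = s² + 7.2s + 14.76 = 0.
Matching s² + 2ζω_n s + ω_n²: ω_n = √14.76 = 3.841 rad/s and 2ζω_n = 7.2, so ζ = 7.2/(2·3.841) = 0.937.

ω_n = 3.84 rad/s, ζ = 0.937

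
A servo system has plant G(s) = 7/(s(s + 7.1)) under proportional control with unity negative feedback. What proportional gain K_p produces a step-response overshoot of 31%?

K_p = 14.8

From %OS = 100·exp(−πζ/√(1−ζ²)) = 31%, ζ = −ln(0.31)/√(π²+ln²(0.31)) = 0.3493.
Characteristic equation s² + 7.1s + 7K_p = 0 gives ζ = 7.1/(2√(7K_p)).
Setting ζ = 0.3493: √(7K_p) = 7.1/(2·0.3493) = 10.16, so K_p = 103.3/7 = 14.8.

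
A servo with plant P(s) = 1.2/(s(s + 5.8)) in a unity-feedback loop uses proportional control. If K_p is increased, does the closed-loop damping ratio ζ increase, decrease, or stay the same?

decrease

ζ = 5.8/(2√(1.2K_p)); increasing K_p raises the denominator, so ζ falls.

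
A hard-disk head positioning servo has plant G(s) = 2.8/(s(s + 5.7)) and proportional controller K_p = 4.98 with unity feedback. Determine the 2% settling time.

From 1 + K_pG(s) = 0: s² + 5.7s + 13.94 = 0 ⇒ ω_n = 3.734, ζ = 0.7632.
2% settling time T_s ≈ 4/(ζω_n) = 4/2.85 = 1.4 s.

T_s ≈ 1.4 s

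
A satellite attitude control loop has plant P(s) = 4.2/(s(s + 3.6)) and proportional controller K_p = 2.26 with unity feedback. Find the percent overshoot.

10.4%

Closed-loop characteristic equation: s² + 3.6s + 9.492 = 0, so ω_n = 3.081 rad/s and ζ = 3.6/(2·3.081) = 0.5842.
%OS = 100·exp(−πζ/√(1−ζ²)) = 100·exp(−π·0.5842/√0.6587) = 10.4%.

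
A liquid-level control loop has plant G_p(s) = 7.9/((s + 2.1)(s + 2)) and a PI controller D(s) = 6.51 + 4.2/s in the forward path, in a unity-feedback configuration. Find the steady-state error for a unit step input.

The open loop D(s)G_p(s) has a pole at the origin (type 1), so the static position error constant is infinite and e_ss = 1/(1+∞) = 0.

0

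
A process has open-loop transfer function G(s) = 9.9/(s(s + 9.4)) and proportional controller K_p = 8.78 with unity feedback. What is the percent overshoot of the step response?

The closed-loop denominator s² + 9.4s + 86.92 gives ω_n = √86.92 = 9.323 and ζ = 9.4/(2ω_n) = 0.5041.
%OS = 100·exp(−πζ/√(1−ζ²)) = 100·exp(−π·0.5041/√0.7459) = 16%.

16%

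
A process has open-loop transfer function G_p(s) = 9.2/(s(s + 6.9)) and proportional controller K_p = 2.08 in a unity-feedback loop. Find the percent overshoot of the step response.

1.78%

Closed-loop characteristic equation: s² + 6.9s + 19.14 = 0, so ω_n = 4.374 rad/s and ζ = 6.9/(2·4.374) = 0.7887.
%OS = 100·exp(−πζ/√(1−ζ²)) = 100·exp(−π·0.7887/√0.378) = 1.78%.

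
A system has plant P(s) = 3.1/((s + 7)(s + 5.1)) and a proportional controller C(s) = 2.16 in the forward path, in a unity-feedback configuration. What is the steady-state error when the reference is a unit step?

The loop is type 0. Static position error constant K_pos = C(0)·P(0) = 2.16·0.08683 = 0.1876.
Steady-state error to a unit step: e_ss = 1/(1+K_pos) = 1/1.188 = 0.842.

0.842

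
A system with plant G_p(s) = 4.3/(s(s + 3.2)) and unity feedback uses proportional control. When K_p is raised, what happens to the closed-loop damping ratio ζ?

decrease

ζ = 3.2/(2√(4.3K_p)); increasing K_p raises the denominator, so ζ falls.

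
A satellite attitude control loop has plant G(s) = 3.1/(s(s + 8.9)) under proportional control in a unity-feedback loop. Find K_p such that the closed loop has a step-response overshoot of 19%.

From %OS = 100·exp(−πζ/√(1−ζ²)) = 19%, ζ = −ln(0.19)/√(π²+ln²(0.19)) = 0.4673.
Characteristic equation s² + 8.9s + 3.1K_p = 0 gives ζ = 8.9/(2√(3.1K_p)).
Setting ζ = 0.4673: √(3.1K_p) = 8.9/(2·0.4673) = 9.522, so K_p = 90.67/3.1 = 29.2.

K_p = 29.2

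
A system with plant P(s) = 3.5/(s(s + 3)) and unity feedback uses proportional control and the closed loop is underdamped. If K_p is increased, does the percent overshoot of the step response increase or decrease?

increase

ζ = 3/(2√(3.5K_p)) decreases as K_p grows; lower damping means more overshoot.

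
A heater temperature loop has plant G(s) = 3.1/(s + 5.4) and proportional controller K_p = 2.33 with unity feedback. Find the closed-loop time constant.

Closed-loop transfer function: T(s) = K_p·G(s)/(1 + K_p·G(s)) = 7.223/(s + 5.4 + 7.223) = 7.223/(s + 12.62).
Time constant τ = 1/12.62 = 0.0792 s.

τ = 0.0792 s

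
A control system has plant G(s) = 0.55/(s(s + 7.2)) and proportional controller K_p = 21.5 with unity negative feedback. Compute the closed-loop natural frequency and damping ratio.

1 + K_p·G(s) = 0 gives s² + 7.2s + 11.83 = 0.
So ω_n² = 11.83 ⇒ ω_n = 3.439 rad/s, and ζ = 7.2/(2ω_n) = 1.05.

ω_n = 3.44 rad/s, ζ = 1.05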